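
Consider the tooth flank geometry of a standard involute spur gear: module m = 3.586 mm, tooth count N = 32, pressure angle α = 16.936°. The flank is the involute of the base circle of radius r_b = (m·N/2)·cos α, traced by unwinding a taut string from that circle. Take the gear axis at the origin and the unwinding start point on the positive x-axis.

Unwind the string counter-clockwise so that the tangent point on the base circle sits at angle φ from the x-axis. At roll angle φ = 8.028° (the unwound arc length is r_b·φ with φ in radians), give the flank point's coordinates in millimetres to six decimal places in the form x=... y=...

x=55.423787 y=0.050229

pitch radius r_p = m·N/2 = 3.586·32/2 = 57.376000
base radius r_b = r_p·cos α = 57.376000·cos 16.936° = 54.887645
roll angle φ = 8.028° = 0.14011503 rad
x = r_b·(cos φ + φ·sin φ) = 54.887645·(0.99019994 + 0.14011503·0.13965702) = 55.423787
y = r_b·(sin φ − φ·cos φ) = 54.887645·(0.13965702 − 0.14011503·0.99019994) = 0.050229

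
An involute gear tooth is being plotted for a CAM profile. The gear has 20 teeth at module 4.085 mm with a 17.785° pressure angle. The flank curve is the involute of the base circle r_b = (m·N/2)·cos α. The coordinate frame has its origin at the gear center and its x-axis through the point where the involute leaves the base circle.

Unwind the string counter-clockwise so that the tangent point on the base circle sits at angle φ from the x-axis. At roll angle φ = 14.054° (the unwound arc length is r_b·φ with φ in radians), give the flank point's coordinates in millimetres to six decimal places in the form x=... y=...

x=40.050382 y=0.190204

pitch radius r_p = m·N/2 = 4.085·20/2 = 40.850000
base radius r_b = r_p·cos α = 40.850000·cos 17.785° = 38.897754
roll angle φ = 14.054° = 0.24528857 rad
x = r_b·(cos φ + φ·sin φ) = 38.897754·(0.97006729 + 0.24528857·0.24283627) = 40.050382
y = r_b·(sin φ − φ·cos φ) = 38.897754·(0.24283627 − 0.24528857·0.97006729) = 0.190204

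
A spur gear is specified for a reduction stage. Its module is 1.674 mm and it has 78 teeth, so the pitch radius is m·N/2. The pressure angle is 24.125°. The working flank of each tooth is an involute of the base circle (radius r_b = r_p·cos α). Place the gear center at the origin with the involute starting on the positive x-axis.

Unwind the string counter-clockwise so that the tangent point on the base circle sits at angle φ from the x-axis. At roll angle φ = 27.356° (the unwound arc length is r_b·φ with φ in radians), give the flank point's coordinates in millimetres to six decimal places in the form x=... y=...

pitch radius r_p = m·N/2 = 1.674·78/2 = 65.286000
base radius r_b = r_p·cos α = 65.286000·cos 24.125° = 59.583655
roll angle φ = 27.356° = 0.47745227 rad
x = r_b·(cos φ + φ·sin φ) = 59.583655·(0.88816853 + 0.47745227·0.45951786) = 65.992852
y = r_b·(sin φ − φ·cos φ) = 59.583655·(0.45951786 − 0.47745227·0.88816853) = 2.112823

x=65.992852 y=2.112823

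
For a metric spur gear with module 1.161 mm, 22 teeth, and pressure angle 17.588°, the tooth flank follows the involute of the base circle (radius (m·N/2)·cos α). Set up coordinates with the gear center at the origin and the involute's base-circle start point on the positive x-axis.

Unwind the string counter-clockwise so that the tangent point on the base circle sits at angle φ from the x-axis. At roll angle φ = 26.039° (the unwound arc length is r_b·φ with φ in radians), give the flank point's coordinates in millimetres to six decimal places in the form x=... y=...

x=13.367039 y=0.373096

pitch radius r_p = m·N/2 = 1.161·22/2 = 12.771000
base radius r_b = r_p·cos α = 12.771000·cos 17.588° = 12.174007
roll angle φ = 26.039° = 0.45446628 rad
x = r_b·(cos φ + φ·sin φ) = 12.174007·(0.89849545 + 0.45446628·0.43898283) = 13.367039
y = r_b·(sin φ − φ·cos φ) = 12.174007·(0.43898283 − 0.45446628·0.89849545) = 0.373096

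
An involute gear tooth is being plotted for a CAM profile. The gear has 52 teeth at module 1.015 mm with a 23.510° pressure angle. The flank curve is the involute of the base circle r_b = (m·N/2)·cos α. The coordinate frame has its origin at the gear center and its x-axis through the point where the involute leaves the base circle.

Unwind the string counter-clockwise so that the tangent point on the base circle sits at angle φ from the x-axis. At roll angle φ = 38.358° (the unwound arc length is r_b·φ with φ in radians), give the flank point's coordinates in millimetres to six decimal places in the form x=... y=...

pitch radius r_p = m·N/2 = 1.015·52/2 = 26.390000
base radius r_b = r_p·cos α = 26.390000·cos 23.510° = 24.199378
roll angle φ = 38.358° = 0.66947339 rad
x = r_b·(cos φ + φ·sin φ) = 24.199378·(0.78414857 + 0.66947339·0.62057314) = 29.029714
y = r_b·(sin φ − φ·cos φ) = 24.199378·(0.62057314 − 0.66947339·0.78414857) = 2.313619

x=29.029714 y=2.313619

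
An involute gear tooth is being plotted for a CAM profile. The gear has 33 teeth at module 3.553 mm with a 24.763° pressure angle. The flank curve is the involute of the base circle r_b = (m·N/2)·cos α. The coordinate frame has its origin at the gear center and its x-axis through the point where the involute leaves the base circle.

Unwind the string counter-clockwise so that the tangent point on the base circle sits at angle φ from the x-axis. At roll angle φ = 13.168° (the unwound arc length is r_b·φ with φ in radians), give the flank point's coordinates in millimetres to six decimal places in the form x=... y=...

x=54.621253 y=0.214271

pitch radius r_p = m·N/2 = 3.553·33/2 = 58.624500
base radius r_b = r_p·cos α = 58.624500·cos 24.763° = 53.233869
roll angle φ = 13.168° = 0.22982496 rad
x = r_b·(cos φ + φ·sin φ) = 53.233869·(0.97370629 + 0.22982496·0.22780709) = 54.621253
y = r_b·(sin φ − φ·cos φ) = 53.233869·(0.22780709 − 0.22982496·0.97370629) = 0.214271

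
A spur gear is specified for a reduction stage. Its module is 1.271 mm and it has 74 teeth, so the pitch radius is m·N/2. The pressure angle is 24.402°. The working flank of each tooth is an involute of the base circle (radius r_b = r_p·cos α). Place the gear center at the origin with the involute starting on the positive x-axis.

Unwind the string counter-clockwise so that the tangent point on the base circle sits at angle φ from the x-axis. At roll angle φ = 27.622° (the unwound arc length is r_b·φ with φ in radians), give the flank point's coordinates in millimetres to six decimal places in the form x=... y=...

x=47.517305 y=1.562632

pitch radius r_p = m·N/2 = 1.271·74/2 = 47.027000
base radius r_b = r_p·cos α = 47.027000·cos 24.402° = 42.826042
roll angle φ = 27.622° = 0.48209485 rad
x = r_b·(cos φ + φ·sin φ) = 42.826042·(0.88602562 + 0.48209485·0.46363628) = 47.517305
y = r_b·(sin φ − φ·cos φ) = 42.826042·(0.46363628 − 0.48209485·0.88602562) = 1.562632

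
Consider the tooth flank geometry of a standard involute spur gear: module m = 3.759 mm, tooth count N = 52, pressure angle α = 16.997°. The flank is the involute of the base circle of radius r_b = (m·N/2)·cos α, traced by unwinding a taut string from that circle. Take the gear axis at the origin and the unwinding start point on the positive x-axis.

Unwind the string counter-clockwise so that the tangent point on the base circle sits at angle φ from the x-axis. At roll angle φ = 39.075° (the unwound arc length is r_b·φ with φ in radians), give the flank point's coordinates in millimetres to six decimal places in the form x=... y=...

pitch radius r_p = m·N/2 = 3.759·52/2 = 97.734000
base radius r_b = r_p·cos α = 97.734000·cos 16.997° = 93.464985
roll angle φ = 39.075° = 0.68198741 rad
x = r_b·(cos φ + φ·sin φ) = 93.464985·(0.77632152 + 0.68198741·0.63033713) = 112.737792
y = r_b·(sin φ − φ·cos φ) = 93.464985·(0.63033713 − 0.68198741·0.77632152) = 9.430209

x=112.737792 y=9.430209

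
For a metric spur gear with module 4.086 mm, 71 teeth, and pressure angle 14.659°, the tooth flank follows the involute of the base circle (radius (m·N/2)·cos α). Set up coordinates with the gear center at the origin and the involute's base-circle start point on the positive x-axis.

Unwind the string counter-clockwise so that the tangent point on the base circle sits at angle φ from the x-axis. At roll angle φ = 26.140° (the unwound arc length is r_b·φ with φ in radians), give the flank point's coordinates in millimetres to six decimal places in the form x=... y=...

pitch radius r_p = m·N/2 = 4.086·71/2 = 145.053000
base radius r_b = r_p·cos α = 145.053000·cos 14.659° = 140.331393
roll angle φ = 26.140° = 0.45622907 rad
x = r_b·(cos φ + φ·sin φ) = 140.331393·(0.89772022 + 0.45622907·0.44056600) = 154.184801
y = r_b·(sin φ − φ·cos φ) = 140.331393·(0.44056600 − 0.45622907·0.89772022) = 4.350266

x=154.184801 y=4.350266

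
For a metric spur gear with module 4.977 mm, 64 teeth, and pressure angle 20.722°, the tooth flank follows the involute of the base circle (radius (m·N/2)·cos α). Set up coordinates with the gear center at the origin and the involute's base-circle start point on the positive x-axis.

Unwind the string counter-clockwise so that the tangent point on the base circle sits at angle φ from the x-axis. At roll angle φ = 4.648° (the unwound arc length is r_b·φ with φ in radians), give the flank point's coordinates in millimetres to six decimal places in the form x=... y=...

x=149.450275 y=0.026491

pitch radius r_p = m·N/2 = 4.977·64/2 = 159.264000
base radius r_b = r_p·cos α = 159.264000·cos 20.722° = 148.960931
roll angle φ = 4.648° = 0.08112290 rad
x = r_b·(cos φ + φ·sin φ) = 148.960931·(0.99671134 + 0.08112290·0.08103396) = 149.450275
y = r_b·(sin φ − φ·cos φ) = 148.960931·(0.08103396 − 0.08112290·0.99671134) = 0.026491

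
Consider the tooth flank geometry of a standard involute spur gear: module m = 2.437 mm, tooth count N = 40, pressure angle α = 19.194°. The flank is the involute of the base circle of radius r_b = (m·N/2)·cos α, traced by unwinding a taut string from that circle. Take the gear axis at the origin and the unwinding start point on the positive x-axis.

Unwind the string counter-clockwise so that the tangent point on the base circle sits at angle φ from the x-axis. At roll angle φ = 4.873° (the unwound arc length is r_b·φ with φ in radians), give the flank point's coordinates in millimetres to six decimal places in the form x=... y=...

x=46.196762 y=0.009433

pitch radius r_p = m·N/2 = 2.437·40/2 = 48.740000
base radius r_b = r_p·cos α = 48.740000·cos 19.194° = 46.030583
roll angle φ = 4.873° = 0.08504989 rad
x = r_b·(cos φ + φ·sin φ) = 46.030583·(0.99638544 + 0.08504989·0.08494740) = 46.196762
y = r_b·(sin φ − φ·cos φ) = 46.030583·(0.08494740 − 0.08504989·0.99638544) = 0.009433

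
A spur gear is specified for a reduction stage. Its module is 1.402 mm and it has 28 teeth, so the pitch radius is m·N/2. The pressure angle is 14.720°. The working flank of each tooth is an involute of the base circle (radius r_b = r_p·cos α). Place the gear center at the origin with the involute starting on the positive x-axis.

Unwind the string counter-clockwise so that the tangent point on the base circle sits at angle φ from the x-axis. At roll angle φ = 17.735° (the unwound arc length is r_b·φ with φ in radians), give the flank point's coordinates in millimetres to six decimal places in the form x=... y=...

x=19.871556 y=0.185875

pitch radius r_p = m·N/2 = 1.402·28/2 = 19.628000
base radius r_b = r_p·cos α = 19.628000·cos 14.720° = 18.983792
roll angle φ = 17.735° = 0.30953414 rad
x = r_b·(cos φ + φ·sin φ) = 18.983792·(0.95247558 + 0.30953414·0.30461495) = 19.871556
y = r_b·(sin φ − φ·cos φ) = 18.983792·(0.30461495 − 0.30953414·0.95247558) = 0.185875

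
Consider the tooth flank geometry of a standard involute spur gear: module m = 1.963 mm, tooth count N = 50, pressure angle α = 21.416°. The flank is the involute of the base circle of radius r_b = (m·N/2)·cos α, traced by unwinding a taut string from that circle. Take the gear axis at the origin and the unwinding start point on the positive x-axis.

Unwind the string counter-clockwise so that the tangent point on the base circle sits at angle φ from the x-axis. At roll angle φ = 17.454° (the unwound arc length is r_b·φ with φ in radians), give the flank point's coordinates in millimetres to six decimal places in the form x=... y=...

pitch radius r_p = m·N/2 = 1.963·50/2 = 49.075000
base radius r_b = r_p·cos α = 49.075000·cos 21.416° = 45.686562
roll angle φ = 17.454° = 0.30462977 rad
x = r_b·(cos φ + φ·sin φ) = 45.686562·(0.95395807 + 0.30462977·0.29994001) = 47.757475
y = r_b·(sin φ − φ·cos φ) = 45.686562·(0.29994001 − 0.30462977·0.95395807) = 0.426529

x=47.757475 y=0.426529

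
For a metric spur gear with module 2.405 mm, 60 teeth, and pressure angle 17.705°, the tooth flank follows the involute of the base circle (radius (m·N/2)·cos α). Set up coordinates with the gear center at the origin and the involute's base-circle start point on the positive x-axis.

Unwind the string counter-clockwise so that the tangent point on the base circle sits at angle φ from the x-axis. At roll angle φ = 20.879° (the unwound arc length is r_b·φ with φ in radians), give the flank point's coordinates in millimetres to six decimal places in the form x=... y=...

x=73.145816 y=1.094019

pitch radius r_p = m·N/2 = 2.405·60/2 = 72.150000
base radius r_b = r_p·cos α = 72.150000·cos 17.705° = 68.732611
roll angle φ = 20.879° = 0.36440729 rad
x = r_b·(cos φ + φ·sin φ) = 68.732611·(0.93433516 + 0.36440729·0.35639557) = 73.145816
y = r_b·(sin φ − φ·cos φ) = 68.732611·(0.35639557 − 0.36440729·0.93433516) = 1.094019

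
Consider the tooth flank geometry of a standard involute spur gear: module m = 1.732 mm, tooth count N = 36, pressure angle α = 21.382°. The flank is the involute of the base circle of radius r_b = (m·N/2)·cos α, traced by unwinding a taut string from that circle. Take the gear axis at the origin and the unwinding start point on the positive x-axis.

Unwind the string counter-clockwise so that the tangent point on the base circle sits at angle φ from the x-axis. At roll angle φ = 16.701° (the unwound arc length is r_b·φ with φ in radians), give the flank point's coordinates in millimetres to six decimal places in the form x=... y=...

pitch radius r_p = m·N/2 = 1.732·36/2 = 31.176000
base radius r_b = r_p·cos α = 31.176000·cos 21.382° = 29.030168
roll angle φ = 16.701° = 0.29148744 rad
x = r_b·(cos φ + φ·sin φ) = 29.030168·(0.95781748 + 0.29148744·0.28737724) = 30.237369
y = r_b·(sin φ − φ·cos φ) = 29.030168·(0.28737724 − 0.29148744·0.95781748) = 0.237626

x=30.237369 y=0.237626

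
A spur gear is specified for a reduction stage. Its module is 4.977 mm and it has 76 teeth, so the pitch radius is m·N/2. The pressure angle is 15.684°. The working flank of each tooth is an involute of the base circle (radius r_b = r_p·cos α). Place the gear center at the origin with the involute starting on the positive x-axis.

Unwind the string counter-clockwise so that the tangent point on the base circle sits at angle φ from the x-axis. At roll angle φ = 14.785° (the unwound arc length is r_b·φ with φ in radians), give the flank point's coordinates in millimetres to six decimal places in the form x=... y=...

x=188.046112 y=1.035983

pitch radius r_p = m·N/2 = 4.977·76/2 = 189.126000
base radius r_b = r_p·cos α = 189.126000·cos 15.684° = 182.084324
roll angle φ = 14.785° = 0.25804693 rad
x = r_b·(cos φ + φ·sin φ) = 182.084324·(0.96689023 + 0.25804693·0.25519264) = 188.046112
y = r_b·(sin φ − φ·cos φ) = 182.084324·(0.25519264 − 0.25804693·0.96689023) = 1.035983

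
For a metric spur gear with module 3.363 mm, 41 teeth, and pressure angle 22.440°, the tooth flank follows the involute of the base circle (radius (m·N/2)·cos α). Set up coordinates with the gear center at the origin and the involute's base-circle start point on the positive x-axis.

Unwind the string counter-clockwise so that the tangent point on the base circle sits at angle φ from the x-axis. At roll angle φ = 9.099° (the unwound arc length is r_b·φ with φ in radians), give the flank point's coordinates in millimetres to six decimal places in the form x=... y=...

pitch radius r_p = m·N/2 = 3.363·41/2 = 68.941500
base radius r_b = r_p·cos α = 68.941500·cos 22.440° = 63.721234
roll angle φ = 9.099° = 0.15880751 rad
x = r_b·(cos φ + φ·sin φ) = 63.721234·(0.98741657 + 0.15880751·0.15814083) = 64.519694
y = r_b·(sin φ − φ·cos φ) = 63.721234·(0.15814083 − 0.15880751·0.98741657) = 0.084856

x=64.519694 y=0.084856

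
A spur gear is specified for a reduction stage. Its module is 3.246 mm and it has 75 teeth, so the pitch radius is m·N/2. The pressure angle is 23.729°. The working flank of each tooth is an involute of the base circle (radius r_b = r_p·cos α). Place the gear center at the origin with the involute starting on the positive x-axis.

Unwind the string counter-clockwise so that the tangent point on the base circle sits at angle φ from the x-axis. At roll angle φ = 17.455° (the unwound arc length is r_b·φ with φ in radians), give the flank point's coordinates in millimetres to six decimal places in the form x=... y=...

x=116.485988 y=1.040526

pitch radius r_p = m·N/2 = 3.246·75/2 = 121.725000
base radius r_b = r_p·cos α = 121.725000·cos 23.729° = 111.434251
roll angle φ = 17.455° = 0.30464722 rad
x = r_b·(cos φ + φ·sin φ) = 111.434251·(0.95395283 + 0.30464722·0.29995666) = 116.485988
y = r_b·(sin φ − φ·cos φ) = 111.434251·(0.29995666 − 0.30464722·0.95395283) = 1.040526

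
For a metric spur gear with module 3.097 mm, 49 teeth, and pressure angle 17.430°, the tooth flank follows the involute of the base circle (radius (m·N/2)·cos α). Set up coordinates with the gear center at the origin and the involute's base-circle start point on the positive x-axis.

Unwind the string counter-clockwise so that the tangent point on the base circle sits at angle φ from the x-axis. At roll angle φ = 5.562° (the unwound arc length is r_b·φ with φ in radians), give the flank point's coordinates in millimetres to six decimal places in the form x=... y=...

pitch radius r_p = m·N/2 = 3.097·49/2 = 75.876500
base radius r_b = r_p·cos α = 75.876500·cos 17.430° = 72.392526
roll angle φ = 5.562° = 0.09707521 rad
x = r_b·(cos φ + φ·sin φ) = 72.392526·(0.99529190 + 0.09707521·0.09692282) = 72.732822
y = r_b·(sin φ − φ·cos φ) = 72.392526·(0.09692282 − 0.09707521·0.99529190) = 0.022054

x=72.732822 y=0.022054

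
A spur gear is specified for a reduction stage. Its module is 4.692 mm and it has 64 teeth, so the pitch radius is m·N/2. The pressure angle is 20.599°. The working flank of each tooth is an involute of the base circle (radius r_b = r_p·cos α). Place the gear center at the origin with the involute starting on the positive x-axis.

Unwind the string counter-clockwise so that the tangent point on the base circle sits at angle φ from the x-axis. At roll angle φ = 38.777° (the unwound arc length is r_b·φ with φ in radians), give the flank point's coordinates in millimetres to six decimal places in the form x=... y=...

pitch radius r_p = m·N/2 = 4.692·64/2 = 150.144000
base radius r_b = r_p·cos α = 150.144000·cos 20.599° = 140.544645
roll angle φ = 38.777° = 0.67678632 rad
x = r_b·(cos φ + φ·sin φ) = 140.544645·(0.77958944 + 0.67678632·0.62629091) = 169.139094
y = r_b·(sin φ − φ·cos φ) = 140.544645·(0.62629091 − 0.67678632·0.77958944) = 13.868305

x=169.139094 y=13.868305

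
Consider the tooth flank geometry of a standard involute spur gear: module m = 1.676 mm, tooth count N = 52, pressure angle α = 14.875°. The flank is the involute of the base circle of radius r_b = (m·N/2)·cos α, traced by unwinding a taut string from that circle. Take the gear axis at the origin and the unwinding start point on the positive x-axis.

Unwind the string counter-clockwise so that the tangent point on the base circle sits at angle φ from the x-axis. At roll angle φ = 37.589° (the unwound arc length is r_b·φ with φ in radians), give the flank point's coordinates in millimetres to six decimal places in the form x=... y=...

x=50.226910 y=3.796020

pitch radius r_p = m·N/2 = 1.676·52/2 = 43.576000
base radius r_b = r_p·cos α = 43.576000·cos 14.875° = 42.115689
roll angle φ = 37.589° = 0.65605181 rad
x = r_b·(cos φ + φ·sin φ) = 42.115689·(0.79240677 + 0.65605181·0.60999304) = 50.226910
y = r_b·(sin φ − φ·cos φ) = 42.115689·(0.60999304 − 0.65605181·0.79240677) = 3.796020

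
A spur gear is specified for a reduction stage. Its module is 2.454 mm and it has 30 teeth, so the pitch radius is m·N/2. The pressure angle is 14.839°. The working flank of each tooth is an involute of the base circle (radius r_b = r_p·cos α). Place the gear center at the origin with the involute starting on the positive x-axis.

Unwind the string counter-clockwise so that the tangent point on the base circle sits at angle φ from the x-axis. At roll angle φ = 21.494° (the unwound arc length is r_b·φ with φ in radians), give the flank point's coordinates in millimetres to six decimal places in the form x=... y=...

x=37.998725 y=0.617409

pitch radius r_p = m·N/2 = 2.454·30/2 = 36.810000
base radius r_b = r_p·cos α = 36.810000·cos 14.839° = 35.582360
roll angle φ = 21.494° = 0.37514107 rad
x = r_b·(cos φ + φ·sin φ) = 35.582360·(0.93045594 + 0.37514107·0.36640379) = 37.998725
y = r_b·(sin φ − φ·cos φ) = 35.582360·(0.36640379 − 0.37514107·0.93045594) = 0.617409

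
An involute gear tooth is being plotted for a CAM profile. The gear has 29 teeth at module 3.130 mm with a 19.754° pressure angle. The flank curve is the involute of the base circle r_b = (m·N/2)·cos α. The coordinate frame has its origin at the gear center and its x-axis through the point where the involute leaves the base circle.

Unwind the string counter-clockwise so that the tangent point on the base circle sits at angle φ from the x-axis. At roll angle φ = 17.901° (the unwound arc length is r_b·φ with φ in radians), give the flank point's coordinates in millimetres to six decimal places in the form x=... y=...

x=44.748342 y=0.430001

pitch radius r_p = m·N/2 = 3.130·29/2 = 45.385000
base radius r_b = r_p·cos α = 45.385000·cos 19.754° = 42.714203
roll angle φ = 17.901° = 0.31243139 rad
x = r_b·(cos φ + φ·sin φ) = 42.714203·(0.95158904 + 0.31243139·0.30737323) = 44.748342
y = r_b·(sin φ − φ·cos φ) = 42.714203·(0.30737323 − 0.31243139·0.95158904) = 0.430001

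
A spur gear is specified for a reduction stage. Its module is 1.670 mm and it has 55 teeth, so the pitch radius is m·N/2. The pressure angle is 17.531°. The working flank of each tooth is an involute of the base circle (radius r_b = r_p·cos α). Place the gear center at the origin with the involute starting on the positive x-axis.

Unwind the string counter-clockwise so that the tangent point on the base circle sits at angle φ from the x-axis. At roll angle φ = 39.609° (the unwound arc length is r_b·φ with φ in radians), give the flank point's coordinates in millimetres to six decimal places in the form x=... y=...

pitch radius r_p = m·N/2 = 1.670·55/2 = 45.925000
base radius r_b = r_p·cos α = 45.925000·cos 17.531° = 43.791973
roll angle φ = 39.609° = 0.69130746 rad
x = r_b·(cos φ + φ·sin φ) = 43.791973·(0.77041311 + 0.69130746·0.63754501) = 53.038767
y = r_b·(sin φ − φ·cos φ) = 43.791973·(0.63754501 − 0.69130746·0.77041311) = 4.596085

x=53.038767 y=4.596085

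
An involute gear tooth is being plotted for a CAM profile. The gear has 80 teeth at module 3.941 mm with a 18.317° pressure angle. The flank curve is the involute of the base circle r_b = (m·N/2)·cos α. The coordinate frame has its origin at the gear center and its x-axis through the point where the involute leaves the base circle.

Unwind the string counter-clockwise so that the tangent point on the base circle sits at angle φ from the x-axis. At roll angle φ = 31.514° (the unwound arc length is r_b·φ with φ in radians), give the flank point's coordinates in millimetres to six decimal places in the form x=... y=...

x=170.606115 y=8.052121

pitch radius r_p = m·N/2 = 3.941·80/2 = 157.640000
base radius r_b = r_p·cos α = 157.640000·cos 18.317° = 149.652739
roll angle φ = 31.514° = 0.55002306 rad
x = r_b·(cos φ + φ·sin φ) = 149.652739·(0.85251247 + 0.55002306·0.52270689) = 170.606115
y = r_b·(sin φ − φ·cos φ) = 149.652739·(0.52270689 − 0.55002306·0.85251247) = 8.052121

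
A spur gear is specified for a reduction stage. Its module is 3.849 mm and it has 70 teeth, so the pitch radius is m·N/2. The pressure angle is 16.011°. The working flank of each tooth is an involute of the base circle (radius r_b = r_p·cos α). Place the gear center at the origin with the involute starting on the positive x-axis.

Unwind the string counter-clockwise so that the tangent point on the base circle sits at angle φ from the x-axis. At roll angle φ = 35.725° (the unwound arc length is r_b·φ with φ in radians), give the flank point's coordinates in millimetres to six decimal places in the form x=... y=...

x=152.266226 y=10.061948

pitch radius r_p = m·N/2 = 3.849·70/2 = 134.715000
base radius r_b = r_p·cos α = 134.715000·cos 16.011° = 129.489238
roll angle φ = 35.725° = 0.62351888 rad
x = r_b·(cos φ + φ·sin φ) = 129.489238·(0.81182883 + 0.62351888·0.58389549) = 152.266226
y = r_b·(sin φ − φ·cos φ) = 129.489238·(0.58389549 − 0.62351888·0.81182883) = 10.061948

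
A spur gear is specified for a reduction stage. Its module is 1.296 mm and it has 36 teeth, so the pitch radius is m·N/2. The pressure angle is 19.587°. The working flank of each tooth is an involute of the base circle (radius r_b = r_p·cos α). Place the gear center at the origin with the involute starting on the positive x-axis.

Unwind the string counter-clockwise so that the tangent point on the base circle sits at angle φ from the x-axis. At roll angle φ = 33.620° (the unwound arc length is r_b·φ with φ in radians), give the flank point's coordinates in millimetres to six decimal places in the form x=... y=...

pitch radius r_p = m·N/2 = 1.296·36/2 = 23.328000
base radius r_b = r_p·cos α = 23.328000·cos 19.587° = 21.978091
roll angle φ = 33.620° = 0.58677969 rad
x = r_b·(cos φ + φ·sin φ) = 21.978091·(0.83272802 + 0.58677969·0.55368226) = 25.442224
y = r_b·(sin φ − φ·cos φ) = 21.978091·(0.55368226 − 0.58677969·0.83272802) = 1.429771

x=25.442224 y=1.429771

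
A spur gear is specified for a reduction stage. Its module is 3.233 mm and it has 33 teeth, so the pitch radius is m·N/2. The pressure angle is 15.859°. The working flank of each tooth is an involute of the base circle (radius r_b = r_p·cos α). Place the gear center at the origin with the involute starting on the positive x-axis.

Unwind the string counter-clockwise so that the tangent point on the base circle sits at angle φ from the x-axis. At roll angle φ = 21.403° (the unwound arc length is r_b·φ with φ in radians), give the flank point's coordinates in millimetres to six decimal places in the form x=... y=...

x=54.770346 y=0.879222

pitch radius r_p = m·N/2 = 3.233·33/2 = 53.344500
base radius r_b = r_p·cos α = 53.344500·cos 15.859° = 51.314054
roll angle φ = 21.403° = 0.37355282 rad
x = r_b·(cos φ + φ·sin φ) = 51.314054·(0.93103671 + 0.37355282·0.36492553) = 54.770346
y = r_b·(sin φ − φ·cos φ) = 51.314054·(0.36492553 − 0.37355282·0.93103671) = 0.879222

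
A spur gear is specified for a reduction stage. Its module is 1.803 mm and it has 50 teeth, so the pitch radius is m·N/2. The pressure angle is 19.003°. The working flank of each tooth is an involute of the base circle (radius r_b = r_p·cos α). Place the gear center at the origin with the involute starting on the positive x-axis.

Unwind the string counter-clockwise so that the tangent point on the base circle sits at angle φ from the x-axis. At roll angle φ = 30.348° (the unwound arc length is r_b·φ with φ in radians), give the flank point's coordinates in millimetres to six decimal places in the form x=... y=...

pitch radius r_p = m·N/2 = 1.803·50/2 = 45.075000
base radius r_b = r_p·cos α = 45.075000·cos 19.003° = 42.618481
roll angle φ = 30.348° = 0.52967252 rad
x = r_b·(cos φ + φ·sin φ) = 42.618481·(0.86297258 + 0.52967252·0.50525076) = 48.184030
y = r_b·(sin φ − φ·cos φ) = 42.618481·(0.50525076 − 0.52967252·0.86297258) = 2.052417

x=48.184030 y=2.052417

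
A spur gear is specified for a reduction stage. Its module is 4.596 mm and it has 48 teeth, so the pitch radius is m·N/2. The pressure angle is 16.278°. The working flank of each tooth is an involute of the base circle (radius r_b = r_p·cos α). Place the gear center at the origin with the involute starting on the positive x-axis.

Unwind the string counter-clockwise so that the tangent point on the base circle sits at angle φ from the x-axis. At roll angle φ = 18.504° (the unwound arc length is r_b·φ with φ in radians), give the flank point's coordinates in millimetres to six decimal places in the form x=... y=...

x=111.260874 y=1.176507

pitch radius r_p = m·N/2 = 4.596·48/2 = 110.304000
base radius r_b = r_p·cos α = 110.304000·cos 16.278° = 105.882242
roll angle φ = 18.504° = 0.32295572 rad
x = r_b·(cos φ + φ·sin φ) = 105.882242·(0.94830150 + 0.32295572·0.31737086) = 111.260874
y = r_b·(sin φ − φ·cos φ) = 105.882242·(0.31737086 − 0.32295572·0.94830150) = 1.176507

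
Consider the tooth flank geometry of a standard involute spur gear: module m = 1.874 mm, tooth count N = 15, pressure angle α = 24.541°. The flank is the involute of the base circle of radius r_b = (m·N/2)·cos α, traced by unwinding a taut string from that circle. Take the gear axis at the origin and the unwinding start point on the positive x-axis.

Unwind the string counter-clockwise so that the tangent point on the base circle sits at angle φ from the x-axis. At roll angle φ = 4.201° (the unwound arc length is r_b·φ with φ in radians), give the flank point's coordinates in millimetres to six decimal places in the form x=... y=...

pitch radius r_p = m·N/2 = 1.874·15/2 = 14.055000
base radius r_b = r_p·cos α = 14.055000·cos 24.541° = 12.785332
roll angle φ = 4.201° = 0.07332128 rad
x = r_b·(cos φ + φ·sin φ) = 12.785332·(0.99731320 + 0.07332128·0.07325560) = 12.819652
y = r_b·(sin φ − φ·cos φ) = 12.785332·(0.07325560 − 0.07332128·0.99731320) = 0.001679

x=12.819652 y=0.001679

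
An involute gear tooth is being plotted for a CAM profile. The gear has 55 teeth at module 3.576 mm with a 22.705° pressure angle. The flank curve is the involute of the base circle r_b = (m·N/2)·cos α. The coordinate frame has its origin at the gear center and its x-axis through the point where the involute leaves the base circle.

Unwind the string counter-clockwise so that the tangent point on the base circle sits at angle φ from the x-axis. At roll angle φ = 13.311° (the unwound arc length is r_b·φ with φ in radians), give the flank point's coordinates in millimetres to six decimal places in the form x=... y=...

x=93.134337 y=0.377134

pitch radius r_p = m·N/2 = 3.576·55/2 = 98.340000
base radius r_b = r_p·cos α = 98.340000·cos 22.705° = 90.719084
roll angle φ = 13.311° = 0.23232078 rad
x = r_b·(cos φ + φ·sin φ) = 90.719084·(0.97313469 + 0.23232078·0.23023657) = 93.134337
y = r_b·(sin φ − φ·cos φ) = 90.719084·(0.23023657 − 0.23232078·0.97313469) = 0.377134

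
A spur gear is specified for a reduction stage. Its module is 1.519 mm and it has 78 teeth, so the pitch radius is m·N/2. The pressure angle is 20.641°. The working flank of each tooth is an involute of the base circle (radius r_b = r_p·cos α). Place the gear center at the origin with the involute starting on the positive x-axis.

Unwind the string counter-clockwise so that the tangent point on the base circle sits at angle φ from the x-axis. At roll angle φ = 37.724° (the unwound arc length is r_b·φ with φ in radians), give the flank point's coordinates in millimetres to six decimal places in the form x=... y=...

x=66.183188 y=5.049265

pitch radius r_p = m·N/2 = 1.519·78/2 = 59.241000
base radius r_b = r_p·cos α = 59.241000·cos 20.641° = 55.438173
roll angle φ = 37.724° = 0.65840801 rad
x = r_b·(cos φ + φ·sin φ) = 55.438173·(0.79096731 + 0.65840801·0.61185841) = 66.183188
y = r_b·(sin φ − φ·cos φ) = 55.438173·(0.61185841 − 0.65840801·0.79096731) = 5.049265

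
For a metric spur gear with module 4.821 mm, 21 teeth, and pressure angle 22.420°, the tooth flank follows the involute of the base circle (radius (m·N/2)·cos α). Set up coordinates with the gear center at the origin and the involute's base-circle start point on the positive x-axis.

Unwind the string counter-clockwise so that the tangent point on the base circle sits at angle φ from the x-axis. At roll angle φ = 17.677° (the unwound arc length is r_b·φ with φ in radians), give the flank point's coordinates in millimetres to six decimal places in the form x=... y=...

x=48.968602 y=0.453722

pitch radius r_p = m·N/2 = 4.821·21/2 = 50.620500
base radius r_b = r_p·cos α = 50.620500·cos 22.420° = 46.794246
roll angle φ = 17.677° = 0.30852185 rad
x = r_b·(cos φ + φ·sin φ) = 46.794246·(0.95278345 + 0.30852185·0.30365061) = 48.968602
y = r_b·(sin φ − φ·cos φ) = 46.794246·(0.30365061 − 0.30852185·0.95278345) = 0.453722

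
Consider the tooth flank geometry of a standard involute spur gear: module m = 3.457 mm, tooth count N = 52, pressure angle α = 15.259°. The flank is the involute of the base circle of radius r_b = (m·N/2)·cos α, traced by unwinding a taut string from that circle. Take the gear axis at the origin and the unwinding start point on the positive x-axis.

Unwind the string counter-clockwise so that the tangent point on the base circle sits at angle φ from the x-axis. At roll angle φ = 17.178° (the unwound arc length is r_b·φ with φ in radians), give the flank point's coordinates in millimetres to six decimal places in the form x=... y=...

pitch radius r_p = m·N/2 = 3.457·52/2 = 89.882000
base radius r_b = r_p·cos α = 89.882000·cos 15.259° = 86.713300
roll angle φ = 17.178° = 0.29981266 rad
x = r_b·(cos φ + φ·sin φ) = 86.713300·(0.95539184 + 0.29981266·0.29534123) = 90.523384
y = r_b·(sin φ − φ·cos φ) = 86.713300·(0.29534123 − 0.29981266·0.95539184) = 0.771979

x=90.523384 y=0.771979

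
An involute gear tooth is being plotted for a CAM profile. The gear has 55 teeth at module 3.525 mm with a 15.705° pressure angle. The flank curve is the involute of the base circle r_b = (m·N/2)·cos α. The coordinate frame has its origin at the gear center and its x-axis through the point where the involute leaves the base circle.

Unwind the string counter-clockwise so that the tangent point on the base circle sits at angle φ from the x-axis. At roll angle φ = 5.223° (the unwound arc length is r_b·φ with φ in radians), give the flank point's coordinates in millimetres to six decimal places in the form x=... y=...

x=93.705570 y=0.023544

pitch radius r_p = m·N/2 = 3.525·55/2 = 96.937500
base radius r_b = r_p·cos α = 96.937500·cos 15.705° = 93.318642
roll angle φ = 5.223° = 0.09115855 rad
x = r_b·(cos φ + φ·sin φ) = 93.318642·(0.99584794 + 0.09115855·0.09103235) = 93.705570
y = r_b·(sin φ − φ·cos φ) = 93.318642·(0.09103235 − 0.09115855·0.99584794) = 0.023544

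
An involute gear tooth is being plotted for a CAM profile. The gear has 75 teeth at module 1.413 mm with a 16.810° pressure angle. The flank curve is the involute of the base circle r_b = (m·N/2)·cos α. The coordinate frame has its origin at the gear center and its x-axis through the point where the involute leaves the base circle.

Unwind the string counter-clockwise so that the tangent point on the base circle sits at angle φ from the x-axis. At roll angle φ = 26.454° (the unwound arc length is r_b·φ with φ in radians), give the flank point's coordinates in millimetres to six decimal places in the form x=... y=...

x=55.845038 y=1.628943

pitch radius r_p = m·N/2 = 1.413·75/2 = 52.987500
base radius r_b = r_p·cos α = 52.987500·cos 16.810° = 50.723293
roll angle φ = 26.454° = 0.46170940 rad
x = r_b·(cos φ + φ·sin φ) = 50.723293·(0.89529230 + 0.46170940·0.44547917) = 55.845038
y = r_b·(sin φ − φ·cos φ) = 50.723293·(0.44547917 − 0.46170940·0.89529230) = 1.628943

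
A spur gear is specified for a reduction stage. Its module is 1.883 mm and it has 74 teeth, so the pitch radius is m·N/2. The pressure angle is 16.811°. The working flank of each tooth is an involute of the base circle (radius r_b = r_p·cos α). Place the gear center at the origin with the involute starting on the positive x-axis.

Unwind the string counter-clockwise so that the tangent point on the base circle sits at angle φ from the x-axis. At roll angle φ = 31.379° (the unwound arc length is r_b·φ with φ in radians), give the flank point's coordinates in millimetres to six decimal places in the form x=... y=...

x=75.957943 y=3.543475

pitch radius r_p = m·N/2 = 1.883·74/2 = 69.671000
base radius r_b = r_p·cos α = 69.671000·cos 16.811° = 66.693539
roll angle φ = 31.379° = 0.54766687 rad
x = r_b·(cos φ + φ·sin φ) = 66.693539·(0.85374170 + 0.54766687·0.52069675) = 75.957943
y = r_b·(sin φ − φ·cos φ) = 66.693539·(0.52069675 − 0.54766687·0.85374170) = 3.543475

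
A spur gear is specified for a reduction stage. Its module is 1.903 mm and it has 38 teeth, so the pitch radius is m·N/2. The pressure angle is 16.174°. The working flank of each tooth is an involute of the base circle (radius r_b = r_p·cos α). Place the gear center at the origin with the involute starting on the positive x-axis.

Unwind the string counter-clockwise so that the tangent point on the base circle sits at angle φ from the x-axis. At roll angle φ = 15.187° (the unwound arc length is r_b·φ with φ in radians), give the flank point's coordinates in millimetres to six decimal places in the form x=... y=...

x=35.924464 y=0.214055

pitch radius r_p = m·N/2 = 1.903·38/2 = 36.157000
base radius r_b = r_p·cos α = 36.157000·cos 16.174° = 34.725913
roll angle φ = 15.187° = 0.26506315 rad
x = r_b·(cos φ + φ·sin φ) = 34.725913·(0.96507596 + 0.26506315·0.26197022) = 35.924464
y = r_b·(sin φ − φ·cos φ) = 34.725913·(0.26197022 − 0.26506315·0.96507596) = 0.214055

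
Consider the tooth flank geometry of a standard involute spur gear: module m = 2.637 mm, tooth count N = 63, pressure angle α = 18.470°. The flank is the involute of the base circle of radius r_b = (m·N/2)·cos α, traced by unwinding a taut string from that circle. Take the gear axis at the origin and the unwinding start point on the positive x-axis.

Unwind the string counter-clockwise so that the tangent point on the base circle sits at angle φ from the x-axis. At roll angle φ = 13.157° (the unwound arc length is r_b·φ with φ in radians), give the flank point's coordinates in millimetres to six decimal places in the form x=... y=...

x=80.836729 y=0.316332

pitch radius r_p = m·N/2 = 2.637·63/2 = 83.065500
base radius r_b = r_p·cos α = 83.065500·cos 18.470° = 78.786768
roll angle φ = 13.157° = 0.22963297 rad
x = r_b·(cos φ + φ·sin φ) = 78.786768·(0.97375000 + 0.22963297·0.22762014) = 80.836729
y = r_b·(sin φ − φ·cos φ) = 78.786768·(0.22762014 − 0.22963297·0.97375000) = 0.316332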